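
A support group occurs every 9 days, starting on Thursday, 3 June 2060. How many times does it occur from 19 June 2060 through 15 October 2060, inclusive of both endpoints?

13

Occurrences land 9·i days after 3 June 2060 for i = 0, 1, 2, …
19 June 2060 is 16 days after the start; 16 ÷ 9 = 1 remainder 7; since the remainder is 7, round up to i = 2. First occurrence in the window: #3 on 21 June 2060 (2×9 = 18 days in).
15 October 2060 is 134 days after the start; 134 ÷ 9 = 14 remainder 8. Last occurrence in the window: #15 on 7 October 2060.
Occurrences #3 through #15: 13 in total.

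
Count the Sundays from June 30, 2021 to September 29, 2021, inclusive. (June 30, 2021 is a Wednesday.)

June 30, 2021 is a Wednesday; the first Sunday on or after it is July 4, 2021 (4 days later).
From July 4, 2021 to September 29, 2021: 27 + 31 + 29 = 87 days (rest of July, August, September).
87 ÷ 7 = 12 full weeks with remainder 3, so 12 more Sundays after the first → 13.

13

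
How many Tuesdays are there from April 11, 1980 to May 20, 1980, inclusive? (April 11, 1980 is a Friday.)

April 11, 1980 is a Friday; the first Tuesday on or after it is April 15, 1980 (4 days later).
From April 15, 1980 to May 20, 1980: 15 + 20 = 35 days (rest of April, May).
35 ÷ 7 = 5 full weeks with remainder 0, so 5 more Tuesdays after the first → 6.

6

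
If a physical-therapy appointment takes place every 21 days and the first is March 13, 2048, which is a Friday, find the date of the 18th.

March 5, 2049

The 18th occurrence is 17 intervals after the first: 17 × 21 = 357 days after March 13, 2048.
March has 31 days — 18 days to the end of March leaves 339.
April has 30 days (309 left).
May has 31 days (278 left).
June has 30 days (248 left).
July has 31 days (217 left).
August has 31 days (186 left).
September has 30 days (156 left).
October has 31 days (125 left).
November has 30 days (95 left).
December has 31 days (64 left).
January has 31 days (33 left).
February has 28 days (5 left).
5 days into March → March 5, 2049.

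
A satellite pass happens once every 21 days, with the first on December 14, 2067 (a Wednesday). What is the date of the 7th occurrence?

April 18, 2068

The 7th occurrence is 6 intervals after the first: 6 × 21 = 126 days after December 14, 2067.
December has 31 days — 17 days to the end of December leaves 109.
January has 31 days (78 left).
February has 29 days (49 left).
March has 31 days (18 left).
18 days into April → April 18, 2068.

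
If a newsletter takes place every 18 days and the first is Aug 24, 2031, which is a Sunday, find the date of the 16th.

The 16th occurrence is 15 intervals after the first: 15 × 18 = 270 days after Aug 24, 2031.
Aug has 31 days — 7 days to the end of Aug leaves 263.
Sep has 30 days (233 left).
Oct has 31 days (202 left).
Nov has 30 days (172 left).
Dec has 31 days (141 left).
Jan has 31 days (110 left).
Feb has 29 days (81 left).
Mar has 31 days (50 left).
Apr has 30 days (20 left).
20 days into May → May 20, 2032.

May 20, 2032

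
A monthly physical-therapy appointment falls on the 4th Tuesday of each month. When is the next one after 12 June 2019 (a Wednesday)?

25 June 2019

June 2019 starts on a Saturday; its first Tuesday is the 4th, so the 4th Tuesday is the 25th — 25 June 2019.
25 June 2019 is after 12 June 2019, so that is the next one.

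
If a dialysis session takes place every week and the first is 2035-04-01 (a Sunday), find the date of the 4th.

The 4th occurrence is 3 intervals after the first: 3 × 7 = 21 days after 2035-04-01.
21 days later is 2035-04-22.

2035-04-22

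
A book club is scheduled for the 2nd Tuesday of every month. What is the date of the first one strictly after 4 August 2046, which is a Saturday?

14 August 2046

August 2046 starts on a Wednesday; its first Tuesday is the 7th, so the 2nd Tuesday is the 14th — 14 August 2046.
14 August 2046 is after 4 August 2046, so that is the next one.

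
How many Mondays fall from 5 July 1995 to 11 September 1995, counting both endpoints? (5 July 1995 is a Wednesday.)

10

5 July 1995 is a Wednesday; the first Monday on or after it is 10 July 1995 (5 days later).
From 10 July 1995 to 11 September 1995: 21 + 31 + 11 = 63 days (rest of July, August, September).
63 ÷ 7 = 9 full weeks with remainder 0, so 9 more Mondays after the first → 10.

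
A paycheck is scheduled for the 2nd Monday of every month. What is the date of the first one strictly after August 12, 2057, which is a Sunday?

August 13, 2057

August 2057 starts on a Wednesday; its first Monday is the 6th, so the 2nd Monday is the 13th — August 13, 2057.
August 13, 2057 is after August 12, 2057, so that is the next one.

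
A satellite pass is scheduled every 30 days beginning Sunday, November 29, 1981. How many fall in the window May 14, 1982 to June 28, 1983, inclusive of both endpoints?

Occurrences land 30·i days after November 29, 1981 for i = 0, 1, 2, …
May 14, 1982 is 166 days after the start; 166 ÷ 30 = 5 remainder 16; since the remainder is 16, round up to i = 6. First occurrence in the window: #7 on May 28, 1982 (6×30 = 180 days in).
June 28, 1983 is 576 days after the start; 576 ÷ 30 = 19 remainder 6. Last occurrence in the window: #20 on June 22, 1983.
Occurrences #7 through #20: 14 in total.

14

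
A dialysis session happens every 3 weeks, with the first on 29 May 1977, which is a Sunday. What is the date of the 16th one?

The 16th occurrence is 15 intervals after the first: 15 × 21 = 315 days after 29 May 1977.
May has 31 days — 2 days to the end of May leaves 313.
June has 30 days (283 left).
July has 31 days (252 left).
August has 31 days (221 left).
September has 30 days (191 left).
October has 31 days (160 left).
November has 30 days (130 left).
December has 31 days (99 left).
January has 31 days (68 left).
February has 28 days (40 left).
March has 31 days (9 left).
9 days into April → 9 April 1978.

9 April 1978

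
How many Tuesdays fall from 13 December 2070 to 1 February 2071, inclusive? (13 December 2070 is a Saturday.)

13 December 2070 is a Saturday; the first Tuesday on or after it is 16 December 2070 (3 days later).
From 16 December 2070 to 1 February 2071: 15 + 31 + 1 = 47 days (rest of December, January, February).
47 ÷ 7 = 6 full weeks with remainder 5, so 6 more Tuesdays after the first → 7.

7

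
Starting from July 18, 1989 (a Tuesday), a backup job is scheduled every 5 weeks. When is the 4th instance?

October 31, 1989

The 4th occurrence is 3 intervals after the first: 3 × 35 = 105 days after July 18, 1989.
July has 31 days — 13 days to the end of July leaves 92.
August has 31 days (61 left).
September has 30 days (31 left).
31 days into October → October 31, 1989.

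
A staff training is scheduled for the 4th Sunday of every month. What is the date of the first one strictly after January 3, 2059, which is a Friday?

January 26, 2059

January 2059 starts on a Wednesday; its first Sunday is the 5th, so the 4th Sunday is the 26th — January 26, 2059.
January 26, 2059 is after January 3, 2059, so that is the next one.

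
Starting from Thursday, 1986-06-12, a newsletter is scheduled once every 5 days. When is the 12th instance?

1986-08-06

The 12th occurrence is 11 intervals after the first: 11 × 5 = 55 days after 1986-06-12.
June has 30 days — 18 days to the end of June leaves 37.
July has 31 days (6 left).
6 days into August → 1986-08-06.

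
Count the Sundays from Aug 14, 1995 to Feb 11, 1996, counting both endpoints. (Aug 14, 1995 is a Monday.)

26

Aug 14, 1995 is a Monday; the first Sunday on or after it is Aug 20, 1995 (6 days later).
From Aug 20, 1995 to Feb 11, 1996: 11 + 30 + 31 + 30 + 31 + 31 + 11 = 175 days (rest of Aug, Sep, Oct, Nov, Dec, Jan, Feb).
175 ÷ 7 = 25 full weeks with remainder 0, so 25 more Sundays after the first → 26.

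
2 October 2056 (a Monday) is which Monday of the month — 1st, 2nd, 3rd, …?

1st

Day 2 falls in week ⌈2/7⌉ of the month.
Days 1–7 hold the 1st Monday, 8–14 the 2nd, 15–21 the 3rd, 22–28 the 4th, 29–31 the 5th.
2 is in the range for the 1st.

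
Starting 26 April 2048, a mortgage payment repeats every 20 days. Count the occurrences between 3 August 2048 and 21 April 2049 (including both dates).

Occurrences land 20·i days after 26 April 2048 for i = 0, 1, 2, …
3 August 2048 is 99 days after the start; 99 ÷ 20 = 4 remainder 19; since the remainder is 19, round up to i = 5. First occurrence in the window: #6 on 4 August 2048 (5×20 = 100 days in).
21 April 2049 is 360 days after the start; 360 ÷ 20 = 18 remainder 0. Last occurrence in the window: #19 on 21 April 2049.
Occurrences #6 through #19: 14 in total.

14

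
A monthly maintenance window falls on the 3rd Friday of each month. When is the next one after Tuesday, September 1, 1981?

September 1981 starts on a Tuesday; its first Friday is the 4th, so the 3rd Friday is the 18th — September 18, 1981.
September 18, 1981 is after September 1, 1981, so that is the next one.

September 18, 1981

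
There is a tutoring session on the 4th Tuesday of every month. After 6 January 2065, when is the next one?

27 January 2065

January 2065 starts on a Thursday; its first Tuesday is the 6th, so the 4th Tuesday is the 27th — 27 January 2065.
27 January 2065 is after 6 January 2065, so that is the next one.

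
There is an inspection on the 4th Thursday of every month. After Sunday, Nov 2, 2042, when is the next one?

Nov 27, 2042

Nov 2042 starts on a Saturday; its first Thursday is the 6th, so the 4th Thursday is the 27th — Nov 27, 2042.
Nov 27, 2042 is after Nov 2, 2042, so that is the next one.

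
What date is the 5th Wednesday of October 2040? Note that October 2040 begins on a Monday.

31 October 2040

October 2040 begins on a Monday, so the first Wednesday is October 3 (2 days later).
The 5th Wednesday is 4 weeks later: 3 + 28 = 31.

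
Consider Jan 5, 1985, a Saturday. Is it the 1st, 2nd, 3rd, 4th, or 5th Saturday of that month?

Day 5 falls in week ⌈5/7⌉ of the month.
Days 1–7 hold the 1st Saturday, 8–14 the 2nd, 15–21 the 3rd, 22–28 the 4th, 29–31 the 5th.
5 is in the range for the 1st.

1st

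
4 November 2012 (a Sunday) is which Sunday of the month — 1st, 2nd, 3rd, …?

1st

Day 4 falls in week ⌈4/7⌉ of the month.
Days 1–7 hold the 1st Sunday, 8–14 the 2nd, 15–21 the 3rd, 22–28 the 4th, 29–31 the 5th.
4 is in the range for the 1st.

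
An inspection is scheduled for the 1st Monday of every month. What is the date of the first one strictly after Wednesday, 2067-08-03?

2067-09-05

August 2067 starts on a Monday, so its 1st Monday is 2067-08-01.
That is not after 2067-08-03, so look at September 2067.
September 2067 starts on a Thursday, so its 1st Monday is 2067-09-05 (4 days in).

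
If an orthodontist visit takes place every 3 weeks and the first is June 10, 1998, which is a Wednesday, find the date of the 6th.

The 6th occurrence is 5 intervals after the first: 5 × 21 = 105 days after June 10, 1998.
June has 30 days — 20 days to the end of June leaves 85.
July has 31 days (54 left).
August has 31 days (23 left).
23 days into September → September 23, 1998.

September 23, 1998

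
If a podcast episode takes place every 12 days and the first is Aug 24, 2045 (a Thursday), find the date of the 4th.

The 4th occurrence is 3 intervals after the first: 3 × 12 = 36 days after Aug 24, 2045.
Aug has 31 days — 7 days to the end of Aug leaves 29.
29 days into Sep → Sep 29, 2045.

Sep 29, 2045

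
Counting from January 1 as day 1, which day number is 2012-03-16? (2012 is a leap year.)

Days in months before March: 31 + 29 = 60.
Plus 16 days into March → day 76.

76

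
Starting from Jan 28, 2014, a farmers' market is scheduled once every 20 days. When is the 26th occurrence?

The 26th occurrence is 25 intervals after the first: 25 × 20 = 500 days after Jan 28, 2014.
Jan has 31 days — 3 days to the end of Jan leaves 497.
From end of Jan to end of 2014 is 334 days (163 left).
Jan has 31 days (132 left).
Feb has 28 days (104 left).
Mar has 31 days (73 left).
Apr has 30 days (43 left).
May has 31 days (12 left).
12 days into Jun → Jun 12, 2015.

Jun 12, 2015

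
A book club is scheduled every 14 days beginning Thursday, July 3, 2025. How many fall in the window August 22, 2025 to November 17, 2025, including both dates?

6

Occurrences land 14·i days after July 3, 2025 for i = 0, 1, 2, …
August 22, 2025 is 50 days after the start; 50 ÷ 14 = 3 remainder 8; since the remainder is 8, round up to i = 4. First occurrence in the window: #5 on August 28, 2025 (4×14 = 56 days in).
November 17, 2025 is 137 days after the start; 137 ÷ 14 = 9 remainder 11. Last occurrence in the window: #10 on November 6, 2025.
Occurrences #5 through #10: 6 in total.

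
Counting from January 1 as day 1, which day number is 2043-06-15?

166

Days in months before June: 31 + 28 + 31 + 30 + 31 = 151.
Plus 15 days into June → day 166.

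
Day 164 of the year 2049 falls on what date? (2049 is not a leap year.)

June 13, 2049

January has 31 days (164 − 31 = 133 remain).
February has 28 days (133 − 28 = 105 remain).
March has 31 days (105 − 31 = 74 remain).
April has 30 days (74 − 30 = 44 remain).
May has 31 days (44 − 31 = 13 remain).
13 into June → June 13.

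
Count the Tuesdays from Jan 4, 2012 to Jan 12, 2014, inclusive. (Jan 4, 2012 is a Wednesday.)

Jan 4, 2012 is a Wednesday; the first Tuesday on or after it is Jan 10, 2012 (6 days later).
From Jan 10, 2012 to Jan 12, 2014: 356 + 365 + 12 = 733 days (rest of 2012, 2013, to Jan 12, 2014 in 2014).
733 ÷ 7 = 104 full weeks with remainder 5, so 104 more Tuesdays after the first → 105.

105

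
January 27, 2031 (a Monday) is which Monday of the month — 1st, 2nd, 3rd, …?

4th

Day 27 falls in week ⌈27/7⌉ of the month.
Days 1–7 hold the 1st Monday, 8–14 the 2nd, 15–21 the 3rd, 22–28 the 4th, 29–31 the 5th.
27 is in the range for the 4th.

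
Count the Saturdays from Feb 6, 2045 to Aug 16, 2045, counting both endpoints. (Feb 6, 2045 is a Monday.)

27

Feb 6, 2045 is a Monday; the first Saturday on or after it is Feb 11, 2045 (5 days later).
From Feb 11, 2045 to Aug 16, 2045: 17 + 31 + 30 + 31 + 30 + 31 + 16 = 186 days (rest of Feb, Mar, Apr, May, Jun, Jul, Aug).
186 ÷ 7 = 26 full weeks with remainder 4, so 26 more Saturdays after the first → 27.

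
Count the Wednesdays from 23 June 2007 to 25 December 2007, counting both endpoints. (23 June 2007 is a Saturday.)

23 June 2007 is a Saturday; the first Wednesday on or after it is 27 June 2007 (4 days later).
From 27 June 2007 to 25 December 2007: 3 + 31 + 31 + 30 + 31 + 30 + 25 = 181 days (rest of June, July, August, September, October, November, December).
181 ÷ 7 = 25 full weeks with remainder 6, so 25 more Wednesdays after the first → 26.

26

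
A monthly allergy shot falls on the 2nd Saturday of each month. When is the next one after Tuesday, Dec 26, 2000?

Jan 13, 2001

Dec 2000 starts on a Friday; its first Saturday is the 2nd, so the 2nd Saturday is the 9th — Dec 9, 2000.
That is not after Dec 26, 2000, so look at Jan 2001.
Jan 2001 starts on a Monday; its first Saturday is the 6th, so the 2nd Saturday is the 13th — Jan 13, 2001.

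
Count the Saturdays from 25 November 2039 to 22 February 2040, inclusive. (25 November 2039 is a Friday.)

25 November 2039 is a Friday; the first Saturday on or after it is 26 November 2039 (1 day later).
From 26 November 2039 to 22 February 2040: 4 + 31 + 31 + 22 = 88 days (rest of November, December, January, February).
88 ÷ 7 = 12 full weeks with remainder 4, so 12 more Saturdays after the first → 13.

13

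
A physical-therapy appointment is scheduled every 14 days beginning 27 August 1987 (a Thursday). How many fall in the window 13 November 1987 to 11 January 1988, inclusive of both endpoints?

4

Occurrences land 14·i days after 27 August 1987 for i = 0, 1, 2, …
13 November 1987 is 78 days after the start; 78 ÷ 14 = 5 remainder 8; since the remainder is 8, round up to i = 6. First occurrence in the window: #7 on 19 November 1987 (6×14 = 84 days in).
11 January 1988 is 137 days after the start; 137 ÷ 14 = 9 remainder 11. Last occurrence in the window: #10 on 31 December 1987.
Occurrences #7 through #10: 4 in total.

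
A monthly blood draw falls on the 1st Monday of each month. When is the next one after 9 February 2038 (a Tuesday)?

February 2038 starts on a Monday, so its 1st Monday is 1 February 2038.
That is not after 9 February 2038, so look at March 2038.
March 2038 starts on a Monday, so its 1st Monday is 1 March 2038.

1 March 2038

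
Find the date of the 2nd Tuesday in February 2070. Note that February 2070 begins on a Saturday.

11 February 2070

February 2070 begins on a Saturday, so the first Tuesday is February 4 (3 days later).
The 2nd Tuesday is 1 weeks later: 4 + 7 = 11.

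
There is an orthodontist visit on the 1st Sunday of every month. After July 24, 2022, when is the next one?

August 7, 2022

July 2022 starts on a Friday, so its 1st Sunday is July 3, 2022 (2 days in).
That is not after July 24, 2022, so look at August 2022.
August 2022 starts on a Monday, so its 1st Sunday is August 7, 2022 (6 days in).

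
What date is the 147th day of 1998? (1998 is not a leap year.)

27 May 1998

January has 31 days (147 − 31 = 116 remain).
February has 28 days (116 − 28 = 88 remain).
March has 31 days (88 − 31 = 57 remain).
April has 30 days (57 − 30 = 27 remain).
27 into May → May 27.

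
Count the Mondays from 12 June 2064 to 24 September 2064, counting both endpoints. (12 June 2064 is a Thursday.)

15

12 June 2064 is a Thursday; the first Monday on or after it is 16 June 2064 (4 days later).
From 16 June 2064 to 24 September 2064: 14 + 31 + 31 + 24 = 100 days (rest of June, July, August, September).
100 ÷ 7 = 14 full weeks with remainder 2, so 14 more Mondays after the first → 15.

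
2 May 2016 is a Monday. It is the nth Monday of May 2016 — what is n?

Day 2 falls in week ⌈2/7⌉ of the month.
Days 1–7 hold the 1st Monday, 8–14 the 2nd, 15–21 the 3rd, 22–28 the 4th, 29–31 the 5th.
2 is in the range for the 1st.

1st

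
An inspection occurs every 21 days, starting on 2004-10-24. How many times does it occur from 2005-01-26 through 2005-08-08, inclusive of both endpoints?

Occurrences land 21·i days after 2004-10-24 for i = 0, 1, 2, …
2005-01-26 is 94 days after the start; 94 ÷ 21 = 4 remainder 10; since the remainder is 10, round up to i = 5. First occurrence in the window: #6 on 2005-02-06 (5×21 = 105 days in).
2005-08-08 is 288 days after the start; 288 ÷ 21 = 13 remainder 15. Last occurrence in the window: #14 on 2005-07-24.
Occurrences #6 through #14: 9 in total.

9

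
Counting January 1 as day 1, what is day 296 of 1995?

23 October 1995

January has 31 days (296 − 31 = 265 remain).
February has 28 days (265 − 28 = 237 remain).
March has 31 days (237 − 31 = 206 remain).
April has 30 days (206 − 30 = 176 remain).
May has 31 days (176 − 31 = 145 remain).
June has 30 days (145 − 30 = 115 remain).
July has 31 days (115 − 31 = 84 remain).
August has 31 days (84 − 31 = 53 remain).
September has 30 days (53 − 30 = 23 remain).
23 into October → October 23.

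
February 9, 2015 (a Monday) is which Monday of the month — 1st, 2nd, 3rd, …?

2nd

Day 9 falls in week ⌈9/7⌉ of the month.
Days 1–7 hold the 1st Monday, 8–14 the 2nd, 15–21 the 3rd, 22–28 the 4th, 29–31 the 5th.
9 is in the range for the 2nd.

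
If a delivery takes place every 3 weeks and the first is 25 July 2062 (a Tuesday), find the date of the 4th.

The 4th occurrence is 3 intervals after the first: 3 × 21 = 63 days after 25 July 2062.
July has 31 days — 6 days to the end of July leaves 57.
August has 31 days (26 left).
26 days into September → 26 September 2062.

26 September 2062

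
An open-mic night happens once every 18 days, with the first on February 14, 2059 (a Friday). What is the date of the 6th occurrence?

May 15, 2059

The 6th occurrence is 5 intervals after the first: 5 × 18 = 90 days after February 14, 2059.
February has 28 days — 14 days to the end of February leaves 76.
March has 31 days (45 left).
April has 30 days (15 left).
15 days into May → May 15, 2059.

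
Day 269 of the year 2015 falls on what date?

Jan has 31 days (269 − 31 = 238 remain).
Feb has 28 days (238 − 28 = 210 remain).
Mar has 31 days (210 − 31 = 179 remain).
Apr has 30 days (179 − 30 = 149 remain).
May has 31 days (149 − 31 = 118 remain).
Jun has 30 days (118 − 30 = 88 remain).
Jul has 31 days (88 − 31 = 57 remain).
Aug has 31 days (57 − 31 = 26 remain).
26 into Sep → Sep 26.

Sep 26, 2015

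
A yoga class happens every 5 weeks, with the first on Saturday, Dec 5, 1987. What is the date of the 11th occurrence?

Nov 19, 1988

The 11th occurrence is 10 intervals after the first: 10 × 35 = 350 days after Dec 5, 1987.
Dec has 31 days — 26 days to the end of Dec leaves 324.
Jan has 31 days (293 left).
Feb has 29 days (264 left).
Mar has 31 days (233 left).
Apr has 30 days (203 left).
May has 31 days (172 left).
Jun has 30 days (142 left).
Jul has 31 days (111 left).
Aug has 31 days (80 left).
Sep has 30 days (50 left).
Oct has 31 days (19 left).
19 days into Nov → Nov 19, 1988.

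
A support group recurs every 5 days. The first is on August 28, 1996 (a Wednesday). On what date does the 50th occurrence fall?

The 50th occurrence is 49 intervals after the first: 49 × 5 = 245 days after August 28, 1996.
August has 31 days — 3 days to the end of August leaves 242.
September has 30 days (212 left).
October has 31 days (181 left).
November has 30 days (151 left).
December has 31 days (120 left).
January has 31 days (89 left).
February has 28 days (61 left).
March has 31 days (30 left).
30 days into April → April 30, 1997.

April 30, 1997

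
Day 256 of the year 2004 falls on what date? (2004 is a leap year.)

2004-09-12

January has 31 days (256 − 31 = 225 remain).
February has 29 days (225 − 29 = 196 remain).
March has 31 days (196 − 31 = 165 remain).
April has 30 days (165 − 30 = 135 remain).
May has 31 days (135 − 31 = 104 remain).
June has 30 days (104 − 30 = 74 remain).
July has 31 days (74 − 31 = 43 remain).
August has 31 days (43 − 31 = 12 remain).
12 into September → September 12.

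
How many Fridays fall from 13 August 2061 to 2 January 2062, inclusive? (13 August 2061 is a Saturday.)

13 August 2061 is a Saturday; the first Friday on or after it is 19 August 2061 (6 days later).
From 19 August 2061 to 2 January 2062: 12 + 30 + 31 + 30 + 31 + 2 = 136 days (rest of August, September, October, November, December, January).
136 ÷ 7 = 19 full weeks with remainder 3, so 19 more Fridays after the first → 20.

20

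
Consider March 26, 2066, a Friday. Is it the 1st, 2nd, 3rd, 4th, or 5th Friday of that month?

Day 26 falls in week ⌈26/7⌉ of the month.
Days 1–7 hold the 1st Friday, 8–14 the 2nd, 15–21 the 3rd, 22–28 the 4th, 29–31 the 5th.
26 is in the range for the 4th.

4th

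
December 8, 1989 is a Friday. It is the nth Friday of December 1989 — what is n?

Day 8 falls in week ⌈8/7⌉ of the month.
Days 1–7 hold the 1st Friday, 8–14 the 2nd, 15–21 the 3rd, 22–28 the 4th, 29–31 the 5th.
8 is in the range for the 2nd.

2nd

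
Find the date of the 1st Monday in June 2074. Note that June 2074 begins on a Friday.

2074-06-04

June 2074 begins on a Friday, so the first Monday is June 4 (3 days later).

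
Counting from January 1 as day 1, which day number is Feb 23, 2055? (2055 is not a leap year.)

Days in months before Feb: 31 = 31.
Plus 23 days into Feb → day 54.

54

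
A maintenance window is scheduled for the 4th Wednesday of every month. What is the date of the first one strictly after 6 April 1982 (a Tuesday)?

28 April 1982

April 1982 starts on a Thursday; its first Wednesday is the 7th, so the 4th Wednesday is the 28th — 28 April 1982.
28 April 1982 is after 6 April 1982, so that is the next one.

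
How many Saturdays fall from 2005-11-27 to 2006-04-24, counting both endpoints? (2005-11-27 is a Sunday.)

21

2005-11-27 is a Sunday; the first Saturday on or after it is 2005-12-03 (6 days later).
From 2005-12-03 to 2006-04-24: 28 + 31 + 28 + 31 + 24 = 142 days (rest of December, January, February, March, April).
142 ÷ 7 = 20 full weeks with remainder 2, so 20 more Saturdays after the first → 21.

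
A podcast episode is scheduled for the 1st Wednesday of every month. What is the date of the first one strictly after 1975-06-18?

1975-07-02

June 1975 starts on a Sunday, so its 1st Wednesday is 1975-06-04 (3 days in).
That is not after 1975-06-18, so look at July 1975.
July 1975 starts on a Tuesday, so its 1st Wednesday is 1975-07-02 (1 day in).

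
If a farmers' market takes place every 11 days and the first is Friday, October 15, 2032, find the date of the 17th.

The 17th occurrence is 16 intervals after the first: 16 × 11 = 176 days after October 15, 2032.
October has 31 days — 16 days to the end of October leaves 160.
November has 30 days (130 left).
December has 31 days (99 left).
January has 31 days (68 left).
February has 28 days (40 left).
March has 31 days (9 left).
9 days into April → April 9, 2033.

April 9, 2033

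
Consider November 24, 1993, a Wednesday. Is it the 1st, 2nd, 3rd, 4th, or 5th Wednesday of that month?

4th

Day 24 falls in week ⌈24/7⌉ of the month.
Days 1–7 hold the 1st Wednesday, 8–14 the 2nd, 15–21 the 3rd, 22–28 the 4th, 29–31 the 5th.
24 is in the range for the 4th.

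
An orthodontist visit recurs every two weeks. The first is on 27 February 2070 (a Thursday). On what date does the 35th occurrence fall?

18 June 2071

The 35th occurrence is 34 intervals after the first: 34 × 14 = 476 days after 27 February 2070.
February has 28 days — 1 day to the end of February leaves 475.
From end of February to end of 2070 is 306 days (169 left).
January has 31 days (138 left).
February has 28 days (110 left).
March has 31 days (79 left).
April has 30 days (49 left).
May has 31 days (18 left).
18 days into June → 18 June 2071.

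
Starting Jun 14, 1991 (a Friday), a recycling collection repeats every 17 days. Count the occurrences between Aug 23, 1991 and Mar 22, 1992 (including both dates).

Occurrences land 17·i days after Jun 14, 1991 for i = 0, 1, 2, …
Aug 23, 1991 is 70 days after the start; 70 ÷ 17 = 4 remainder 2; since the remainder is 2, round up to i = 5. First occurrence in the window: #6 on Sep 7, 1991 (5×17 = 85 days in).
Mar 22, 1992 is 282 days after the start; 282 ÷ 17 = 16 remainder 10. Last occurrence in the window: #17 on Mar 12, 1992.
Occurrences #6 through #17: 12 in total.

12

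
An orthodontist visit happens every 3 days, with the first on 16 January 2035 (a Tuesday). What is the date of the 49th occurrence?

9 June 2035

The 49th occurrence is 48 intervals after the first: 48 × 3 = 144 days after 16 January 2035.
January has 31 days — 15 days to the end of January leaves 129.
February has 28 days (101 left).
March has 31 days (70 left).
April has 30 days (40 left).
May has 31 days (9 left).
9 days into June → 9 June 2035.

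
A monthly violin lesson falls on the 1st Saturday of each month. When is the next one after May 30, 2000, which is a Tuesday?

May 2000 starts on a Monday, so its 1st Saturday is May 6, 2000 (5 days in).
That is not after May 30, 2000, so look at June 2000.
June 2000 starts on a Thursday, so its 1st Saturday is June 3, 2000 (2 days in).

June 3, 2000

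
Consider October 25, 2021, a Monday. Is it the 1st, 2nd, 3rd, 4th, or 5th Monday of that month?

4th

Day 25 falls in week ⌈25/7⌉ of the month.
Days 1–7 hold the 1st Monday, 8–14 the 2nd, 15–21 the 3rd, 22–28 the 4th, 29–31 the 5th.
25 is in the range for the 4th.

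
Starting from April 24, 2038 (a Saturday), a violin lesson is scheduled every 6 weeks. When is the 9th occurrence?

The 9th occurrence is 8 intervals after the first: 8 × 42 = 336 days after April 24, 2038.
April has 30 days — 6 days to the end of April leaves 330.
May has 31 days (299 left).
June has 30 days (269 left).
July has 31 days (238 left).
August has 31 days (207 left).
September has 30 days (177 left).
October has 31 days (146 left).
November has 30 days (116 left).
December has 31 days (85 left).
January has 31 days (54 left).
February has 28 days (26 left).
26 days into March → March 26, 2039.

March 26, 2039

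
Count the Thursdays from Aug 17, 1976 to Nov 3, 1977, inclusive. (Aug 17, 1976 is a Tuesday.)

Aug 17, 1976 is a Tuesday; the first Thursday on or after it is Aug 19, 1976 (2 days later).
From Aug 19, 1976 to Nov 3, 1977: 134 + 307 = 441 days (rest of 1976, to Nov 3, 1977 in 1977).
441 ÷ 7 = 63 full weeks with remainder 0, so 63 more Thursdays after the first → 64.

64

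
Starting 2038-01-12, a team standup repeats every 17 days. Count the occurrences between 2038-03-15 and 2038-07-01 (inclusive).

Occurrences land 17·i days after 2038-01-12 for i = 0, 1, 2, …
2038-03-15 is 62 days after the start; 62 ÷ 17 = 3 remainder 11; since the remainder is 11, round up to i = 4. First occurrence in the window: #5 on 2038-03-21 (4×17 = 68 days in).
2038-07-01 is 170 days after the start; 170 ÷ 17 = 10 remainder 0. Last occurrence in the window: #11 on 2038-07-01.
Occurrences #5 through #11: 7 in total.

7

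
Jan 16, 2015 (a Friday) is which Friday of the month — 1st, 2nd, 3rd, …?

3rd

Day 16 falls in week ⌈16/7⌉ of the month.
Days 1–7 hold the 1st Friday, 8–14 the 2nd, 15–21 the 3rd, 22–28 the 4th, 29–31 the 5th.
16 is in the range for the 3rd.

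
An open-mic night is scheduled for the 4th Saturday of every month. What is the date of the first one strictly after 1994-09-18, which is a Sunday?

September 1994 starts on a Thursday; its first Saturday is the 3rd, so the 4th Saturday is the 24th — 1994-09-24.
1994-09-24 is after 1994-09-18, so that is the next one.

1994-09-24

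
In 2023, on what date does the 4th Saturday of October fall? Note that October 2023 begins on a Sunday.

October 28, 2023

October 2023 begins on a Sunday, so the first Saturday is October 7 (6 days later).
The 4th Saturday is 3 weeks later: 7 + 21 = 28.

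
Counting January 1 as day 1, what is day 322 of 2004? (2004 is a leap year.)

17 November 2004

January has 31 days (322 − 31 = 291 remain).
February has 29 days (291 − 29 = 262 remain).
March has 31 days (262 − 31 = 231 remain).
April has 30 days (231 − 30 = 201 remain).
May has 31 days (201 − 31 = 170 remain).
June has 30 days (170 − 30 = 140 remain).
July has 31 days (140 − 31 = 109 remain).
August has 31 days (109 − 31 = 78 remain).
September has 30 days (78 − 30 = 48 remain).
October has 31 days (48 − 31 = 17 remain).
17 into November → November 17.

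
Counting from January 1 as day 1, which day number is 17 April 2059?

107

Days in months before April: 31 + 28 + 31 = 90.
Plus 17 days into April → day 107.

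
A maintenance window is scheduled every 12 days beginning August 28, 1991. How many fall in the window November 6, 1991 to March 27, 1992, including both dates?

Occurrences land 12·i days after August 28, 1991 for i = 0, 1, 2, …
November 6, 1991 is 70 days after the start; 70 ÷ 12 = 5 remainder 10; since the remainder is 10, round up to i = 6. First occurrence in the window: #7 on November 8, 1991 (6×12 = 72 days in).
March 27, 1992 is 212 days after the start; 212 ÷ 12 = 17 remainder 8. Last occurrence in the window: #18 on March 19, 1992.
Occurrences #7 through #18: 12 in total.

12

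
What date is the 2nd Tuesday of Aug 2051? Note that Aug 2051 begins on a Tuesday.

Aug 2051 begins on a Tuesday, so the first Tuesday is Aug 1.
The 2nd Tuesday is 1 weeks later: 1 + 7 = 8.

Aug 8, 2051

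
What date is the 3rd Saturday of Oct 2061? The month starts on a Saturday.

Oct 2061 begins on a Saturday, so the first Saturday is Oct 1.
The 3rd Saturday is 2 weeks later: 1 + 14 = 15.

Oct 15, 2061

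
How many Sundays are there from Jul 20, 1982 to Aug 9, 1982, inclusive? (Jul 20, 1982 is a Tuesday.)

Jul 20, 1982 is a Tuesday; the first Sunday on or after it is Jul 25, 1982 (5 days later).
From Jul 25, 1982 to Aug 9, 1982: 6 + 9 = 15 days (rest of Jul, Aug).
15 ÷ 7 = 2 full weeks with remainder 1, so 2 more Sundays after the first → 3.

3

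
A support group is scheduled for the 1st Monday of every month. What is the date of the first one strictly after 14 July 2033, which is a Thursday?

1 August 2033

July 2033 starts on a Friday, so its 1st Monday is 4 July 2033 (3 days in).
That is not after 14 July 2033, so look at August 2033.
August 2033 starts on a Monday, so its 1st Monday is 1 August 2033.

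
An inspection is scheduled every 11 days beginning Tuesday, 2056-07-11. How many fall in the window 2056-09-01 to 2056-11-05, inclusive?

Occurrences land 11·i days after 2056-07-11 for i = 0, 1, 2, …
2056-09-01 is 52 days after the start; 52 ÷ 11 = 4 remainder 8; since the remainder is 8, round up to i = 5. First occurrence in the window: #6 on 2056-09-04 (5×11 = 55 days in).
2056-11-05 is 117 days after the start; 117 ÷ 11 = 10 remainder 7. Last occurrence in the window: #11 on 2056-10-29.
Occurrences #6 through #11: 6 in total.

6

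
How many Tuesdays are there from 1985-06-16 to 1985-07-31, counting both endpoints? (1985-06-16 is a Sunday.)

7

1985-06-16 is a Sunday; the first Tuesday on or after it is 1985-06-18 (2 days later).
From 1985-06-18 to 1985-07-31: 12 + 31 = 43 days (rest of June, July).
43 ÷ 7 = 6 full weeks with remainder 1, so 6 more Tuesdays after the first → 7.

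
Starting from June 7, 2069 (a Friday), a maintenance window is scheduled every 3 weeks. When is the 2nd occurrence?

June 28, 2069

The 2nd occurrence is 1 interval after the first: 1 × 21 = 21 days after June 7, 2069.
21 days later is June 28, 2069.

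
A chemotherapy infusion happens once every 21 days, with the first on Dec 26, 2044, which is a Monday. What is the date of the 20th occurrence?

The 20th occurrence is 19 intervals after the first: 19 × 21 = 399 days after Dec 26, 2044.
Dec has 31 days — 5 days to the end of Dec leaves 394.
Jan has 31 days (363 left).
Feb has 28 days (335 left).
Mar has 31 days (304 left).
Apr has 30 days (274 left).
May has 31 days (243 left).
Jun has 30 days (213 left).
Jul has 31 days (182 left).
Aug has 31 days (151 left).
Sep has 30 days (121 left).
Oct has 31 days (90 left).
Nov has 30 days (60 left).
Dec has 31 days (29 left).
29 days into Jan → Jan 29, 2046.

Jan 29, 2046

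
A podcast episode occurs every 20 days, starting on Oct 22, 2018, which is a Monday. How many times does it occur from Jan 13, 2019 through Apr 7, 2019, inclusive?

4

Occurrences land 20·i days after Oct 22, 2018 for i = 0, 1, 2, …
Jan 13, 2019 is 83 days after the start; 83 ÷ 20 = 4 remainder 3; since the remainder is 3, round up to i = 5. First occurrence in the window: #6 on Jan 30, 2019 (5×20 = 100 days in).
Apr 7, 2019 is 167 days after the start; 167 ÷ 20 = 8 remainder 7. Last occurrence in the window: #9 on Mar 31, 2019.
Occurrences #6 through #9: 4 in total.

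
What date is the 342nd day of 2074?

January has 31 days (342 − 31 = 311 remain).
February has 28 days (311 − 28 = 283 remain).
March has 31 days (283 − 31 = 252 remain).
April has 30 days (252 − 30 = 222 remain).
May has 31 days (222 − 31 = 191 remain).
June has 30 days (191 − 30 = 161 remain).
July has 31 days (161 − 31 = 130 remain).
August has 31 days (130 − 31 = 99 remain).
September has 30 days (99 − 30 = 69 remain).
October has 31 days (69 − 31 = 38 remain).
November has 30 days (38 − 30 = 8 remain).
8 into December → December 8.

December 8, 2074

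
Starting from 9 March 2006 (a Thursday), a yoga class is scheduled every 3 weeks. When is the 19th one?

22 March 2007

The 19th occurrence is 18 intervals after the first: 18 × 21 = 378 days after 9 March 2006.
March has 31 days — 22 days to the end of March leaves 356.
April has 30 days (326 left).
May has 31 days (295 left).
June has 30 days (265 left).
July has 31 days (234 left).
August has 31 days (203 left).
September has 30 days (173 left).
October has 31 days (142 left).
November has 30 days (112 left).
December has 31 days (81 left).
January has 31 days (50 left).
February has 28 days (22 left).
22 days into March → 22 March 2007.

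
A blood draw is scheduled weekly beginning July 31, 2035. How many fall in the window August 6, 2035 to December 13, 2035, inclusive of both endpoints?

Occurrences land 7·i days after July 31, 2035 for i = 0, 1, 2, …
August 6, 2035 is 6 days after the start; 6 ÷ 7 = 0 remainder 6; since the remainder is 6, round up to i = 1. First occurrence in the window: #2 on August 7, 2035 (1×7 = 7 days in).
December 13, 2035 is 135 days after the start; 135 ÷ 7 = 19 remainder 2. Last occurrence in the window: #20 on December 11, 2035.
Occurrences #2 through #20: 19 in total.

19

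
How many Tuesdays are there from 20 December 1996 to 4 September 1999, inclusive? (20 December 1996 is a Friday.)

20 December 1996 is a Friday; the first Tuesday on or after it is 24 December 1996 (4 days later).
From 24 December 1996 to 4 September 1999: 7 + 365 + 365 + 247 = 984 days (rest of 1996, 1997, 1998, to 4 September 1999 in 1999).
984 ÷ 7 = 140 full weeks with remainder 4, so 140 more Tuesdays after the first → 141.

141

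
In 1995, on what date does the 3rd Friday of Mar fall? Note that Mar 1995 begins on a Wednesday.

Mar 17, 1995

Mar 1995 begins on a Wednesday, so the first Friday is Mar 3 (2 days later).
The 3rd Friday is 2 weeks later: 3 + 14 = 17.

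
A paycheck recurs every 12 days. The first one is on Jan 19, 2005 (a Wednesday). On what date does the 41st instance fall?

The 41st occurrence is 40 intervals after the first: 40 × 12 = 480 days after Jan 19, 2005.
Jan has 31 days — 12 days to the end of Jan leaves 468.
From end of Jan to end of 2005 is 334 days (134 left).
Jan has 31 days (103 left).
Feb has 28 days (75 left).
Mar has 31 days (44 left).
Apr has 30 days (14 left).
14 days into May → May 14, 2006.

May 14, 2006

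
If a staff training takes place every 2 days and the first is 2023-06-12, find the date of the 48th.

The 48th occurrence is 47 intervals after the first: 47 × 2 = 94 days after 2023-06-12.
June has 30 days — 18 days to the end of June leaves 76.
July has 31 days (45 left).
August has 31 days (14 left).
14 days into September → 2023-09-14.

2023-09-14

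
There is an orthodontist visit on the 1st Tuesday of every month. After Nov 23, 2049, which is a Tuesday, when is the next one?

Dec 7, 2049

Nov 2049 starts on a Monday, so its 1st Tuesday is Nov 2, 2049 (1 day in).
That is not after Nov 23, 2049, so look at Dec 2049.
Dec 2049 starts on a Wednesday, so its 1st Tuesday is Dec 7, 2049 (6 days in).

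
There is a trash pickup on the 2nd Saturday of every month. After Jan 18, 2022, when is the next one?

Feb 12, 2022

Jan 2022 starts on a Saturday; its first Saturday is the 1st, so the 2nd Saturday is the 8th — Jan 8, 2022.
That is not after Jan 18, 2022, so look at Feb 2022.
Feb 2022 starts on a Tuesday; its first Saturday is the 5th, so the 2nd Saturday is the 12th — Feb 12, 2022.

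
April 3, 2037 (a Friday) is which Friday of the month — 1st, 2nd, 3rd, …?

Day 3 falls in week ⌈3/7⌉ of the month.
Days 1–7 hold the 1st Friday, 8–14 the 2nd, 15–21 the 3rd, 22–28 the 4th, 29–31 the 5th.
3 is in the range for the 1st.

1st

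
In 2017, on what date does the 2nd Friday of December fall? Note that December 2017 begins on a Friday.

December 2017 begins on a Friday, so the first Friday is December 1.
The 2nd Friday is 1 weeks later: 1 + 7 = 8.

8 December 2017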